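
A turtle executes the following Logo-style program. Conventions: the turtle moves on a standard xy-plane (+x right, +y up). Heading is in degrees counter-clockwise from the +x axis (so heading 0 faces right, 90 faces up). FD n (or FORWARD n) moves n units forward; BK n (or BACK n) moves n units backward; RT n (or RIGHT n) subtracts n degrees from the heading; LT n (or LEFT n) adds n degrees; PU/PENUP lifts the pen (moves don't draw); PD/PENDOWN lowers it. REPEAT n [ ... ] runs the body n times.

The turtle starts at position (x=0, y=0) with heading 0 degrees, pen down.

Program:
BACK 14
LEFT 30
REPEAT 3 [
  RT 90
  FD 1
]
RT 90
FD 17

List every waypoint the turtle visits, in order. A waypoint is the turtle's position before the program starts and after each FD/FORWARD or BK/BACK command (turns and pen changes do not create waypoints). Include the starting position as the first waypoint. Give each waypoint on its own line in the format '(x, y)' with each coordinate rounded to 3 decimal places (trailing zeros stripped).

Answer: (0, 0)
(-14, 0)
(-13.5, -0.866)
(-14.366, -1.366)
(-14.866, -0.5)
(-0.144, 8)

Derivation:
Executing turtle program step by step:
Start: pos=(0,0), heading=0, pen down
BK 14: (0,0) -> (-14,0) [heading=0, draw]
LT 30: heading 0 -> 30
REPEAT 3 [
  -- iteration 1/3 --
  RT 90: heading 30 -> 300
  FD 1: (-14,0) -> (-13.5,-0.866) [heading=300, draw]
  -- iteration 2/3 --
  RT 90: heading 300 -> 210
  FD 1: (-13.5,-0.866) -> (-14.366,-1.366) [heading=210, draw]
  -- iteration 3/3 --
  RT 90: heading 210 -> 120
  FD 1: (-14.366,-1.366) -> (-14.866,-0.5) [heading=120, draw]
]
RT 90: heading 120 -> 30
FD 17: (-14.866,-0.5) -> (-0.144,8) [heading=30, draw]
Final: pos=(-0.144,8), heading=30, 5 segment(s) drawn
Waypoints (6 total):
(0, 0)
(-14, 0)
(-13.5, -0.866)
(-14.366, -1.366)
(-14.866, -0.5)
(-0.144, 8)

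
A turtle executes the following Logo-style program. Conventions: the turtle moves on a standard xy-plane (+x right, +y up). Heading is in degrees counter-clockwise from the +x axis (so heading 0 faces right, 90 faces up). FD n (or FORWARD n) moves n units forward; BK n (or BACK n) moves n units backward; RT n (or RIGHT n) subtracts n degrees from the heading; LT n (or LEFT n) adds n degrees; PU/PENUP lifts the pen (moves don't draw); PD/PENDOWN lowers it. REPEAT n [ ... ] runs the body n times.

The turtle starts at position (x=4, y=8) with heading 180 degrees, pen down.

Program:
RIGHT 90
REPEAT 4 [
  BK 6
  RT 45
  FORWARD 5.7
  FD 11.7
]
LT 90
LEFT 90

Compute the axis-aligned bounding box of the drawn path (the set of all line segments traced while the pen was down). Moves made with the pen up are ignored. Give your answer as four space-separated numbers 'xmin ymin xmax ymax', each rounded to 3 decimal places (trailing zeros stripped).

Executing turtle program step by step:
Start: pos=(4,8), heading=180, pen down
RT 90: heading 180 -> 90
REPEAT 4 [
  -- iteration 1/4 --
  BK 6: (4,8) -> (4,2) [heading=90, draw]
  RT 45: heading 90 -> 45
  FD 5.7: (4,2) -> (8.031,6.031) [heading=45, draw]
  FD 11.7: (8.031,6.031) -> (16.304,14.304) [heading=45, draw]
  -- iteration 2/4 --
  BK 6: (16.304,14.304) -> (12.061,10.061) [heading=45, draw]
  RT 45: heading 45 -> 0
  FD 5.7: (12.061,10.061) -> (17.761,10.061) [heading=0, draw]
  FD 11.7: (17.761,10.061) -> (29.461,10.061) [heading=0, draw]
  -- iteration 3/4 --
  BK 6: (29.461,10.061) -> (23.461,10.061) [heading=0, draw]
  RT 45: heading 0 -> 315
  FD 5.7: (23.461,10.061) -> (27.492,6.031) [heading=315, draw]
  FD 11.7: (27.492,6.031) -> (35.765,-2.243) [heading=315, draw]
  -- iteration 4/4 --
  BK 6: (35.765,-2.243) -> (31.522,2) [heading=315, draw]
  RT 45: heading 315 -> 270
  FD 5.7: (31.522,2) -> (31.522,-3.7) [heading=270, draw]
  FD 11.7: (31.522,-3.7) -> (31.522,-15.4) [heading=270, draw]
]
LT 90: heading 270 -> 0
LT 90: heading 0 -> 90
Final: pos=(31.522,-15.4), heading=90, 12 segment(s) drawn

Segment endpoints: x in {4, 4, 8.031, 12.061, 16.304, 17.761, 23.461, 27.492, 29.461, 31.522, 35.765}, y in {-15.4, -3.7, -2.243, 2, 6.031, 6.031, 8, 10.061, 14.304}
xmin=4, ymin=-15.4, xmax=35.765, ymax=14.304

Answer: 4 -15.4 35.765 14.304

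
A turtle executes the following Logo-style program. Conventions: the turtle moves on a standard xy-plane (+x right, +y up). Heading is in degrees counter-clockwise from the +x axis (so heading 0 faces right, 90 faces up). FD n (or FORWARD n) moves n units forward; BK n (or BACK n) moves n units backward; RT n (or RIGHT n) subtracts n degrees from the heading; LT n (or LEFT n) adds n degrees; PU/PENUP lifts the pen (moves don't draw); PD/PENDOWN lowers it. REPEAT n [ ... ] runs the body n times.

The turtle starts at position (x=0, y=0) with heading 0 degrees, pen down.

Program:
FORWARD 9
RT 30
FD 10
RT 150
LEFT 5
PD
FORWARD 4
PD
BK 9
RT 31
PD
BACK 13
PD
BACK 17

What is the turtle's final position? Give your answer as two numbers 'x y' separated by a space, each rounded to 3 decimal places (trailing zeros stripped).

Answer: 49.605 -17.715

Derivation:
Executing turtle program step by step:
Start: pos=(0,0), heading=0, pen down
FD 9: (0,0) -> (9,0) [heading=0, draw]
RT 30: heading 0 -> 330
FD 10: (9,0) -> (17.66,-5) [heading=330, draw]
RT 150: heading 330 -> 180
LT 5: heading 180 -> 185
PD: pen down
FD 4: (17.66,-5) -> (13.675,-5.349) [heading=185, draw]
PD: pen down
BK 9: (13.675,-5.349) -> (22.641,-4.564) [heading=185, draw]
RT 31: heading 185 -> 154
PD: pen down
BK 13: (22.641,-4.564) -> (34.326,-10.263) [heading=154, draw]
PD: pen down
BK 17: (34.326,-10.263) -> (49.605,-17.715) [heading=154, draw]
Final: pos=(49.605,-17.715), heading=154, 6 segment(s) drawn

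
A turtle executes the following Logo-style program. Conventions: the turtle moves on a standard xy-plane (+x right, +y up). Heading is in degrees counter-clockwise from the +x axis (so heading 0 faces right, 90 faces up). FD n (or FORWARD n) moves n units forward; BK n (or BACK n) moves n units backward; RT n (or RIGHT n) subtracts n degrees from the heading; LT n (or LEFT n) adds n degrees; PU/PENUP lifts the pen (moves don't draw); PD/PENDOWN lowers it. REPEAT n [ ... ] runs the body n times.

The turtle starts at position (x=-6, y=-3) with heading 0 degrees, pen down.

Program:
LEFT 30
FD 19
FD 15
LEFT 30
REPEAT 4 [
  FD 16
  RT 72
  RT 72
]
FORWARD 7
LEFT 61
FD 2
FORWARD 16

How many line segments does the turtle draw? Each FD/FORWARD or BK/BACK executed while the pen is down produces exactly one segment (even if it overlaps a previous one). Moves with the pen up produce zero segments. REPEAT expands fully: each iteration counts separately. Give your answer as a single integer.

Answer: 9

Derivation:
Executing turtle program step by step:
Start: pos=(-6,-3), heading=0, pen down
LT 30: heading 0 -> 30
FD 19: (-6,-3) -> (10.454,6.5) [heading=30, draw]
FD 15: (10.454,6.5) -> (23.445,14) [heading=30, draw]
LT 30: heading 30 -> 60
REPEAT 4 [
  -- iteration 1/4 --
  FD 16: (23.445,14) -> (31.445,27.856) [heading=60, draw]
  RT 72: heading 60 -> 348
  RT 72: heading 348 -> 276
  -- iteration 2/4 --
  FD 16: (31.445,27.856) -> (33.117,11.944) [heading=276, draw]
  RT 72: heading 276 -> 204
  RT 72: heading 204 -> 132
  -- iteration 3/4 --
  FD 16: (33.117,11.944) -> (22.411,23.834) [heading=132, draw]
  RT 72: heading 132 -> 60
  RT 72: heading 60 -> 348
  -- iteration 4/4 --
  FD 16: (22.411,23.834) -> (38.062,20.508) [heading=348, draw]
  RT 72: heading 348 -> 276
  RT 72: heading 276 -> 204
]
FD 7: (38.062,20.508) -> (31.667,17.661) [heading=204, draw]
LT 61: heading 204 -> 265
FD 2: (31.667,17.661) -> (31.492,15.668) [heading=265, draw]
FD 16: (31.492,15.668) -> (30.098,-0.271) [heading=265, draw]
Final: pos=(30.098,-0.271), heading=265, 9 segment(s) drawn
Segments drawn: 9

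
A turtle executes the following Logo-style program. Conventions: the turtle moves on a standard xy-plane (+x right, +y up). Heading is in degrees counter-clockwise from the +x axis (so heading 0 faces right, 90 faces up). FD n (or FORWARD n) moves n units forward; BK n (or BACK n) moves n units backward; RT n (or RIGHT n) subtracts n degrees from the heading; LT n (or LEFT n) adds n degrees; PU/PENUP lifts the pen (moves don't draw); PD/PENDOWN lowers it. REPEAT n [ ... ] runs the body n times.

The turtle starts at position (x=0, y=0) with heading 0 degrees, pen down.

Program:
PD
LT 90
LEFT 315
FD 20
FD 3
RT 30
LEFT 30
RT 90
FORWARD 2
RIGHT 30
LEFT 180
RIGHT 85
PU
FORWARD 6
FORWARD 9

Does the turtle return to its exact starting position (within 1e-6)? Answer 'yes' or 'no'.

Answer: no

Derivation:
Executing turtle program step by step:
Start: pos=(0,0), heading=0, pen down
PD: pen down
LT 90: heading 0 -> 90
LT 315: heading 90 -> 45
FD 20: (0,0) -> (14.142,14.142) [heading=45, draw]
FD 3: (14.142,14.142) -> (16.263,16.263) [heading=45, draw]
RT 30: heading 45 -> 15
LT 30: heading 15 -> 45
RT 90: heading 45 -> 315
FD 2: (16.263,16.263) -> (17.678,14.849) [heading=315, draw]
RT 30: heading 315 -> 285
LT 180: heading 285 -> 105
RT 85: heading 105 -> 20
PU: pen up
FD 6: (17.678,14.849) -> (23.316,16.901) [heading=20, move]
FD 9: (23.316,16.901) -> (31.773,19.98) [heading=20, move]
Final: pos=(31.773,19.98), heading=20, 3 segment(s) drawn

Start position: (0, 0)
Final position: (31.773, 19.98)
Distance = 37.533; >= 1e-6 -> NOT closed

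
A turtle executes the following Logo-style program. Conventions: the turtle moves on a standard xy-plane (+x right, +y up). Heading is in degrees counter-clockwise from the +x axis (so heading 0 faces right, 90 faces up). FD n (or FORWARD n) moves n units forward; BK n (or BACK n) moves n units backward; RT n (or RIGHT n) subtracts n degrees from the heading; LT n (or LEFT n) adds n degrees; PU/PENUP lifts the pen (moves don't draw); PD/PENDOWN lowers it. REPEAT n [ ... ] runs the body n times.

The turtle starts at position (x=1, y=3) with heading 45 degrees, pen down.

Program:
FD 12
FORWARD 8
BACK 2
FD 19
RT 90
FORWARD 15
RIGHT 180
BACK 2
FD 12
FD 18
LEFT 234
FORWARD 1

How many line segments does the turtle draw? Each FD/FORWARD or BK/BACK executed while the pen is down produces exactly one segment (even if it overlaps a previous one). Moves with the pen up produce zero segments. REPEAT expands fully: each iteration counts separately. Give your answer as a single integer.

Answer: 9

Derivation:
Executing turtle program step by step:
Start: pos=(1,3), heading=45, pen down
FD 12: (1,3) -> (9.485,11.485) [heading=45, draw]
FD 8: (9.485,11.485) -> (15.142,17.142) [heading=45, draw]
BK 2: (15.142,17.142) -> (13.728,15.728) [heading=45, draw]
FD 19: (13.728,15.728) -> (27.163,29.163) [heading=45, draw]
RT 90: heading 45 -> 315
FD 15: (27.163,29.163) -> (37.77,18.556) [heading=315, draw]
RT 180: heading 315 -> 135
BK 2: (37.77,18.556) -> (39.184,17.142) [heading=135, draw]
FD 12: (39.184,17.142) -> (30.698,25.627) [heading=135, draw]
FD 18: (30.698,25.627) -> (17.971,38.355) [heading=135, draw]
LT 234: heading 135 -> 9
FD 1: (17.971,38.355) -> (18.958,38.512) [heading=9, draw]
Final: pos=(18.958,38.512), heading=9, 9 segment(s) drawn
Segments drawn: 9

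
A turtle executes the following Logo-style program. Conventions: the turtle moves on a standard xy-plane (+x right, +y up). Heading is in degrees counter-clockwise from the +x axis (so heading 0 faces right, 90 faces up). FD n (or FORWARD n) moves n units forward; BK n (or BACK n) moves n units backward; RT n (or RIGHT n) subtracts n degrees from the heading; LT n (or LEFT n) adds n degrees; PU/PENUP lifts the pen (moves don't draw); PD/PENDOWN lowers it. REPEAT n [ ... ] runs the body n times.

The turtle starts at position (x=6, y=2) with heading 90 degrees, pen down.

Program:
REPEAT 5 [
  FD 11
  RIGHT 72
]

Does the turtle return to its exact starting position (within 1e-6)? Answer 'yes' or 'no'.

Executing turtle program step by step:
Start: pos=(6,2), heading=90, pen down
REPEAT 5 [
  -- iteration 1/5 --
  FD 11: (6,2) -> (6,13) [heading=90, draw]
  RT 72: heading 90 -> 18
  -- iteration 2/5 --
  FD 11: (6,13) -> (16.462,16.399) [heading=18, draw]
  RT 72: heading 18 -> 306
  -- iteration 3/5 --
  FD 11: (16.462,16.399) -> (22.927,7.5) [heading=306, draw]
  RT 72: heading 306 -> 234
  -- iteration 4/5 --
  FD 11: (22.927,7.5) -> (16.462,-1.399) [heading=234, draw]
  RT 72: heading 234 -> 162
  -- iteration 5/5 --
  FD 11: (16.462,-1.399) -> (6,2) [heading=162, draw]
  RT 72: heading 162 -> 90
]
Final: pos=(6,2), heading=90, 5 segment(s) drawn

Start position: (6, 2)
Final position: (6, 2)
Distance = 0; < 1e-6 -> CLOSED

Answer: yes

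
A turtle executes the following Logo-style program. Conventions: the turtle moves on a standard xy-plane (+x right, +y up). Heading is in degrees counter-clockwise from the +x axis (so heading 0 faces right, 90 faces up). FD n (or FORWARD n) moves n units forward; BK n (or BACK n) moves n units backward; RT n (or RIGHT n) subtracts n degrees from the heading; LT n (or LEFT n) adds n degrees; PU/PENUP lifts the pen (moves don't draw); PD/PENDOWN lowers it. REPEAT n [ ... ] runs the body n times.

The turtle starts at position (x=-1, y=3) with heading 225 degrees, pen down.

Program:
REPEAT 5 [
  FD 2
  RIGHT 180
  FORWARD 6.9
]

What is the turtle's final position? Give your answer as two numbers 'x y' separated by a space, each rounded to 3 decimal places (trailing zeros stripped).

Answer: 2.465 6.465

Derivation:
Executing turtle program step by step:
Start: pos=(-1,3), heading=225, pen down
REPEAT 5 [
  -- iteration 1/5 --
  FD 2: (-1,3) -> (-2.414,1.586) [heading=225, draw]
  RT 180: heading 225 -> 45
  FD 6.9: (-2.414,1.586) -> (2.465,6.465) [heading=45, draw]
  -- iteration 2/5 --
  FD 2: (2.465,6.465) -> (3.879,7.879) [heading=45, draw]
  RT 180: heading 45 -> 225
  FD 6.9: (3.879,7.879) -> (-1,3) [heading=225, draw]
  -- iteration 3/5 --
  FD 2: (-1,3) -> (-2.414,1.586) [heading=225, draw]
  RT 180: heading 225 -> 45
  FD 6.9: (-2.414,1.586) -> (2.465,6.465) [heading=45, draw]
  -- iteration 4/5 --
  FD 2: (2.465,6.465) -> (3.879,7.879) [heading=45, draw]
  RT 180: heading 45 -> 225
  FD 6.9: (3.879,7.879) -> (-1,3) [heading=225, draw]
  -- iteration 5/5 --
  FD 2: (-1,3) -> (-2.414,1.586) [heading=225, draw]
  RT 180: heading 225 -> 45
  FD 6.9: (-2.414,1.586) -> (2.465,6.465) [heading=45, draw]
]
Final: pos=(2.465,6.465), heading=45, 10 segment(s) drawn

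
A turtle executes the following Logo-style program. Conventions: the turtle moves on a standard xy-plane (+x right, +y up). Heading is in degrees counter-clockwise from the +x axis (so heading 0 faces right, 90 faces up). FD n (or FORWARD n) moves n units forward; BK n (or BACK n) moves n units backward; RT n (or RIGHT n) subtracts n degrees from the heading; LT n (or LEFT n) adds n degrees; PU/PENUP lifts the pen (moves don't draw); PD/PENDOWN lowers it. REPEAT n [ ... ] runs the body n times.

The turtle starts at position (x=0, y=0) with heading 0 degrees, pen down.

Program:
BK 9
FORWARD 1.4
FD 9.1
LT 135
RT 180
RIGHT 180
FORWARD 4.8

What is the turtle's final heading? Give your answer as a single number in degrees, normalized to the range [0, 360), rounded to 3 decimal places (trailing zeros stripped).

Executing turtle program step by step:
Start: pos=(0,0), heading=0, pen down
BK 9: (0,0) -> (-9,0) [heading=0, draw]
FD 1.4: (-9,0) -> (-7.6,0) [heading=0, draw]
FD 9.1: (-7.6,0) -> (1.5,0) [heading=0, draw]
LT 135: heading 0 -> 135
RT 180: heading 135 -> 315
RT 180: heading 315 -> 135
FD 4.8: (1.5,0) -> (-1.894,3.394) [heading=135, draw]
Final: pos=(-1.894,3.394), heading=135, 4 segment(s) drawn

Answer: 135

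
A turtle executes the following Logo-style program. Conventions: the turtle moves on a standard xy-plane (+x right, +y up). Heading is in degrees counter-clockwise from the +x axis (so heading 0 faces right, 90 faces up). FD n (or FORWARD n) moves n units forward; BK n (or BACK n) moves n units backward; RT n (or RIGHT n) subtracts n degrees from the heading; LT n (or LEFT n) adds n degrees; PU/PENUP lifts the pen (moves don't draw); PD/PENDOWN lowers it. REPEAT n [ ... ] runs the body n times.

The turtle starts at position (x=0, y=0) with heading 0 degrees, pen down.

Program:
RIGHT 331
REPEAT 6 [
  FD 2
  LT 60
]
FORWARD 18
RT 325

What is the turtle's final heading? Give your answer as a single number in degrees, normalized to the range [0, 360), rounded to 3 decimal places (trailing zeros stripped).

Executing turtle program step by step:
Start: pos=(0,0), heading=0, pen down
RT 331: heading 0 -> 29
REPEAT 6 [
  -- iteration 1/6 --
  FD 2: (0,0) -> (1.749,0.97) [heading=29, draw]
  LT 60: heading 29 -> 89
  -- iteration 2/6 --
  FD 2: (1.749,0.97) -> (1.784,2.969) [heading=89, draw]
  LT 60: heading 89 -> 149
  -- iteration 3/6 --
  FD 2: (1.784,2.969) -> (0.07,3.999) [heading=149, draw]
  LT 60: heading 149 -> 209
  -- iteration 4/6 --
  FD 2: (0.07,3.999) -> (-1.679,3.03) [heading=209, draw]
  LT 60: heading 209 -> 269
  -- iteration 5/6 --
  FD 2: (-1.679,3.03) -> (-1.714,1.03) [heading=269, draw]
  LT 60: heading 269 -> 329
  -- iteration 6/6 --
  FD 2: (-1.714,1.03) -> (0,0) [heading=329, draw]
  LT 60: heading 329 -> 29
]
FD 18: (0,0) -> (15.743,8.727) [heading=29, draw]
RT 325: heading 29 -> 64
Final: pos=(15.743,8.727), heading=64, 7 segment(s) drawn

Answer: 64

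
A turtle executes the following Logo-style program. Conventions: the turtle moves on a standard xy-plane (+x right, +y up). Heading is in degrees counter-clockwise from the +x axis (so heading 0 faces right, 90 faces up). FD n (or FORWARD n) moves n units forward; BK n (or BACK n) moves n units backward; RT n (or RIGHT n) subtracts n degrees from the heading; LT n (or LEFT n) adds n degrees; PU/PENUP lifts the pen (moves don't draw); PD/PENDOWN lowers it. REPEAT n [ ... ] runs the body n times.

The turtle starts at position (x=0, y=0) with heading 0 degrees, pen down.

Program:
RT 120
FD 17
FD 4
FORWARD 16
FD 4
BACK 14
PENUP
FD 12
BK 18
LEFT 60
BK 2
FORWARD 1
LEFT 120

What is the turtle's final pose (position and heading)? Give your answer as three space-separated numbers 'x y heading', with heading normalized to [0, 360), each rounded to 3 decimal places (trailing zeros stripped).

Answer: -11 -17.321 60

Derivation:
Executing turtle program step by step:
Start: pos=(0,0), heading=0, pen down
RT 120: heading 0 -> 240
FD 17: (0,0) -> (-8.5,-14.722) [heading=240, draw]
FD 4: (-8.5,-14.722) -> (-10.5,-18.187) [heading=240, draw]
FD 16: (-10.5,-18.187) -> (-18.5,-32.043) [heading=240, draw]
FD 4: (-18.5,-32.043) -> (-20.5,-35.507) [heading=240, draw]
BK 14: (-20.5,-35.507) -> (-13.5,-23.383) [heading=240, draw]
PU: pen up
FD 12: (-13.5,-23.383) -> (-19.5,-33.775) [heading=240, move]
BK 18: (-19.5,-33.775) -> (-10.5,-18.187) [heading=240, move]
LT 60: heading 240 -> 300
BK 2: (-10.5,-18.187) -> (-11.5,-16.454) [heading=300, move]
FD 1: (-11.5,-16.454) -> (-11,-17.321) [heading=300, move]
LT 120: heading 300 -> 60
Final: pos=(-11,-17.321), heading=60, 5 segment(s) drawn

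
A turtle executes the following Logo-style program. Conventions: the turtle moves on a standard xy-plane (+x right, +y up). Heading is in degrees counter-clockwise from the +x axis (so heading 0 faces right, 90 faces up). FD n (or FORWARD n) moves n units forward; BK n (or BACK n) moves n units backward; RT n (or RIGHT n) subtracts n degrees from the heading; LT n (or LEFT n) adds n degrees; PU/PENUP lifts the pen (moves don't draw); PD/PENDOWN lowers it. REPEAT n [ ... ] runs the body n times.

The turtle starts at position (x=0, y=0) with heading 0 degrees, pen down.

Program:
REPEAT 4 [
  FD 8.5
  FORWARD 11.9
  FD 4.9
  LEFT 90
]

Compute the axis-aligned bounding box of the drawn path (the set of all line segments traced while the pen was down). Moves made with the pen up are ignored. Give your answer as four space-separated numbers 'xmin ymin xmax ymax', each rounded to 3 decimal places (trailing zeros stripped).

Answer: 0 0 25.3 25.3

Derivation:
Executing turtle program step by step:
Start: pos=(0,0), heading=0, pen down
REPEAT 4 [
  -- iteration 1/4 --
  FD 8.5: (0,0) -> (8.5,0) [heading=0, draw]
  FD 11.9: (8.5,0) -> (20.4,0) [heading=0, draw]
  FD 4.9: (20.4,0) -> (25.3,0) [heading=0, draw]
  LT 90: heading 0 -> 90
  -- iteration 2/4 --
  FD 8.5: (25.3,0) -> (25.3,8.5) [heading=90, draw]
  FD 11.9: (25.3,8.5) -> (25.3,20.4) [heading=90, draw]
  FD 4.9: (25.3,20.4) -> (25.3,25.3) [heading=90, draw]
  LT 90: heading 90 -> 180
  -- iteration 3/4 --
  FD 8.5: (25.3,25.3) -> (16.8,25.3) [heading=180, draw]
  FD 11.9: (16.8,25.3) -> (4.9,25.3) [heading=180, draw]
  FD 4.9: (4.9,25.3) -> (0,25.3) [heading=180, draw]
  LT 90: heading 180 -> 270
  -- iteration 4/4 --
  FD 8.5: (0,25.3) -> (0,16.8) [heading=270, draw]
  FD 11.9: (0,16.8) -> (0,4.9) [heading=270, draw]
  FD 4.9: (0,4.9) -> (0,0) [heading=270, draw]
  LT 90: heading 270 -> 0
]
Final: pos=(0,0), heading=0, 12 segment(s) drawn

Segment endpoints: x in {0, 0, 0, 0, 0, 4.9, 8.5, 16.8, 20.4, 25.3}, y in {0, 0, 4.9, 8.5, 16.8, 20.4, 25.3}
xmin=0, ymin=0, xmax=25.3, ymax=25.3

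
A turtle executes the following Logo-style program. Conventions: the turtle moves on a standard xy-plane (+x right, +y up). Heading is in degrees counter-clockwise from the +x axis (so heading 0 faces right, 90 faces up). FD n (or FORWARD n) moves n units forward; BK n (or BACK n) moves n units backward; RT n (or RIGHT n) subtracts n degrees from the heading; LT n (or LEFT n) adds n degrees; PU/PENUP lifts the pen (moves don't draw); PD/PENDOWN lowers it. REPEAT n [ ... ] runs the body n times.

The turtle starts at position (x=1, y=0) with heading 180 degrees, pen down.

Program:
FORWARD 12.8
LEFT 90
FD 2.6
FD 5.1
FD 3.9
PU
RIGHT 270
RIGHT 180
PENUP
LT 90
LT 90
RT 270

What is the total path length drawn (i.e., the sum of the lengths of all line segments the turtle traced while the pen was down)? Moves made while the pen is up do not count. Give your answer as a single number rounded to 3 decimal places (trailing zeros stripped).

Answer: 24.4

Derivation:
Executing turtle program step by step:
Start: pos=(1,0), heading=180, pen down
FD 12.8: (1,0) -> (-11.8,0) [heading=180, draw]
LT 90: heading 180 -> 270
FD 2.6: (-11.8,0) -> (-11.8,-2.6) [heading=270, draw]
FD 5.1: (-11.8,-2.6) -> (-11.8,-7.7) [heading=270, draw]
FD 3.9: (-11.8,-7.7) -> (-11.8,-11.6) [heading=270, draw]
PU: pen up
RT 270: heading 270 -> 0
RT 180: heading 0 -> 180
PU: pen up
LT 90: heading 180 -> 270
LT 90: heading 270 -> 0
RT 270: heading 0 -> 90
Final: pos=(-11.8,-11.6), heading=90, 4 segment(s) drawn

Segment lengths:
  seg 1: (1,0) -> (-11.8,0), length = 12.8
  seg 2: (-11.8,0) -> (-11.8,-2.6), length = 2.6
  seg 3: (-11.8,-2.6) -> (-11.8,-7.7), length = 5.1
  seg 4: (-11.8,-7.7) -> (-11.8,-11.6), length = 3.9
Total = 24.4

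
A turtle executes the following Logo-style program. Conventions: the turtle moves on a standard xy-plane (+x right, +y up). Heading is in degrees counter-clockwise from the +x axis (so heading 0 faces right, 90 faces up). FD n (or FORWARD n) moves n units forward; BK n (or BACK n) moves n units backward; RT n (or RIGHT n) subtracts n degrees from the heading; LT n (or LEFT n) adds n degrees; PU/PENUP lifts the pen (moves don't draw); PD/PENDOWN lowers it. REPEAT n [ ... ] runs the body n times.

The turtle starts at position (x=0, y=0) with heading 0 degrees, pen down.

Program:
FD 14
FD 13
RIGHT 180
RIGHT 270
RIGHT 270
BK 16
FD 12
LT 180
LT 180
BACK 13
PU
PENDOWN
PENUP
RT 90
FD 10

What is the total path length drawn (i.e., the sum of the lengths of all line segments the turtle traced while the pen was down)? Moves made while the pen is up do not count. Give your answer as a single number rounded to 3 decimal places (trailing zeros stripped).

Answer: 68

Derivation:
Executing turtle program step by step:
Start: pos=(0,0), heading=0, pen down
FD 14: (0,0) -> (14,0) [heading=0, draw]
FD 13: (14,0) -> (27,0) [heading=0, draw]
RT 180: heading 0 -> 180
RT 270: heading 180 -> 270
RT 270: heading 270 -> 0
BK 16: (27,0) -> (11,0) [heading=0, draw]
FD 12: (11,0) -> (23,0) [heading=0, draw]
LT 180: heading 0 -> 180
LT 180: heading 180 -> 0
BK 13: (23,0) -> (10,0) [heading=0, draw]
PU: pen up
PD: pen down
PU: pen up
RT 90: heading 0 -> 270
FD 10: (10,0) -> (10,-10) [heading=270, move]
Final: pos=(10,-10), heading=270, 5 segment(s) drawn

Segment lengths:
  seg 1: (0,0) -> (14,0), length = 14
  seg 2: (14,0) -> (27,0), length = 13
  seg 3: (27,0) -> (11,0), length = 16
  seg 4: (11,0) -> (23,0), length = 12
  seg 5: (23,0) -> (10,0), length = 13
Total = 68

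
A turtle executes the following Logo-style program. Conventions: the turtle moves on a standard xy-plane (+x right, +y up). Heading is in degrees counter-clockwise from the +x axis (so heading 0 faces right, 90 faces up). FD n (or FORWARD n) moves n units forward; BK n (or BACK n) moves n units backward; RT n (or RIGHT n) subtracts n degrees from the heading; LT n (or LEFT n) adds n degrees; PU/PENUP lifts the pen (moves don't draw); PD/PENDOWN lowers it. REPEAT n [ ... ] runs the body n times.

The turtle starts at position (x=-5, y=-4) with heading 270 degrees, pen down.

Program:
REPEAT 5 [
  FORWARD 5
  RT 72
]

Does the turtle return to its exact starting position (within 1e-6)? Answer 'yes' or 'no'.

Answer: yes

Derivation:
Executing turtle program step by step:
Start: pos=(-5,-4), heading=270, pen down
REPEAT 5 [
  -- iteration 1/5 --
  FD 5: (-5,-4) -> (-5,-9) [heading=270, draw]
  RT 72: heading 270 -> 198
  -- iteration 2/5 --
  FD 5: (-5,-9) -> (-9.755,-10.545) [heading=198, draw]
  RT 72: heading 198 -> 126
  -- iteration 3/5 --
  FD 5: (-9.755,-10.545) -> (-12.694,-6.5) [heading=126, draw]
  RT 72: heading 126 -> 54
  -- iteration 4/5 --
  FD 5: (-12.694,-6.5) -> (-9.755,-2.455) [heading=54, draw]
  RT 72: heading 54 -> 342
  -- iteration 5/5 --
  FD 5: (-9.755,-2.455) -> (-5,-4) [heading=342, draw]
  RT 72: heading 342 -> 270
]
Final: pos=(-5,-4), heading=270, 5 segment(s) drawn

Start position: (-5, -4)
Final position: (-5, -4)
Distance = 0; < 1e-6 -> CLOSED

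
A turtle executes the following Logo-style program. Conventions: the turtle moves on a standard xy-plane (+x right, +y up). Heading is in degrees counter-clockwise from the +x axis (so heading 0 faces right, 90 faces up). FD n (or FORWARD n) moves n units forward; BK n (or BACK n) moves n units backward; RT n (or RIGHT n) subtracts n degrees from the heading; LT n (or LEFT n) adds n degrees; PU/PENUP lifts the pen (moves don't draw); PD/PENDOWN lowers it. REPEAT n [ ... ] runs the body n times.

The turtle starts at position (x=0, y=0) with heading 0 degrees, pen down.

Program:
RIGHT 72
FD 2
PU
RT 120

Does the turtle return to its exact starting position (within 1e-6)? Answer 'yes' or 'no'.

Answer: no

Derivation:
Executing turtle program step by step:
Start: pos=(0,0), heading=0, pen down
RT 72: heading 0 -> 288
FD 2: (0,0) -> (0.618,-1.902) [heading=288, draw]
PU: pen up
RT 120: heading 288 -> 168
Final: pos=(0.618,-1.902), heading=168, 1 segment(s) drawn

Start position: (0, 0)
Final position: (0.618, -1.902)
Distance = 2; >= 1e-6 -> NOT closed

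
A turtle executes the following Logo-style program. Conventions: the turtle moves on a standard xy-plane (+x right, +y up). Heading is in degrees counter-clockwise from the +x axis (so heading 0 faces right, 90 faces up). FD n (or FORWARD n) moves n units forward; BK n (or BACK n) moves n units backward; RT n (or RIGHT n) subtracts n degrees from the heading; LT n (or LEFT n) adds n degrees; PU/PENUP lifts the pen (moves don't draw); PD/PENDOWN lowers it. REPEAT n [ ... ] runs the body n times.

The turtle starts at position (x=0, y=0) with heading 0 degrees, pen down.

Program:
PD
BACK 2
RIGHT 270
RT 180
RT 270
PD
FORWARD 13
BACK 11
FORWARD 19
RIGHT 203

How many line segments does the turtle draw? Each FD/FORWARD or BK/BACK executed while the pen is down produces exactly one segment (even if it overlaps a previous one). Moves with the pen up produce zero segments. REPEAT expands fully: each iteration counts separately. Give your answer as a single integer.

Executing turtle program step by step:
Start: pos=(0,0), heading=0, pen down
PD: pen down
BK 2: (0,0) -> (-2,0) [heading=0, draw]
RT 270: heading 0 -> 90
RT 180: heading 90 -> 270
RT 270: heading 270 -> 0
PD: pen down
FD 13: (-2,0) -> (11,0) [heading=0, draw]
BK 11: (11,0) -> (0,0) [heading=0, draw]
FD 19: (0,0) -> (19,0) [heading=0, draw]
RT 203: heading 0 -> 157
Final: pos=(19,0), heading=157, 4 segment(s) drawn
Segments drawn: 4

Answer: 4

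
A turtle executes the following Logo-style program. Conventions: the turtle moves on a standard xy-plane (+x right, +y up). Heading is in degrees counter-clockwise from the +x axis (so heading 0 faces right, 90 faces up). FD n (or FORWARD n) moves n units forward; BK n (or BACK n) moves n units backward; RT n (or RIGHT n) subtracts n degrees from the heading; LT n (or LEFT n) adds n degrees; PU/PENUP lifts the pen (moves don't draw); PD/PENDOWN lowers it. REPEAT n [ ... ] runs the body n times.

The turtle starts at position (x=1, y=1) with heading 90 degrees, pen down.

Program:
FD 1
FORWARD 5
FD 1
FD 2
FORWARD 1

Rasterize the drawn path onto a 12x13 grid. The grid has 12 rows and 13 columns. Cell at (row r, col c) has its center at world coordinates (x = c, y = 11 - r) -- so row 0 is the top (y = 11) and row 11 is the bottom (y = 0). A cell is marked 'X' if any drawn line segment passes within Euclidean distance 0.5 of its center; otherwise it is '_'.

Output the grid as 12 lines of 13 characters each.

Answer: _X___________
_X___________
_X___________
_X___________
_X___________
_X___________
_X___________
_X___________
_X___________
_X___________
_X___________
_____________

Derivation:
Segment 0: (1,1) -> (1,2)
Segment 1: (1,2) -> (1,7)
Segment 2: (1,7) -> (1,8)
Segment 3: (1,8) -> (1,10)
Segment 4: (1,10) -> (1,11)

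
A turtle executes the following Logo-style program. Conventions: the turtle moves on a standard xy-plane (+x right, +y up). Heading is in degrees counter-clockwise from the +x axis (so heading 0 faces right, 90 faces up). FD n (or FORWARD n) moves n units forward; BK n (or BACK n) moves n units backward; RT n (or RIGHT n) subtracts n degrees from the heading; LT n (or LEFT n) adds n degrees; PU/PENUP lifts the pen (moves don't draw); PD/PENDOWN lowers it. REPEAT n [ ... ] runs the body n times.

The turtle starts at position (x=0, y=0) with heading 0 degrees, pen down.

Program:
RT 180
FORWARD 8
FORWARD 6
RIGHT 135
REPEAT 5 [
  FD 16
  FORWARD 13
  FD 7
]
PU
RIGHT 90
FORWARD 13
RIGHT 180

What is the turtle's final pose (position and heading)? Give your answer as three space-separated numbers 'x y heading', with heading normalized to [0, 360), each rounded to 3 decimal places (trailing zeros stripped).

Answer: 122.472 118.087 135

Derivation:
Executing turtle program step by step:
Start: pos=(0,0), heading=0, pen down
RT 180: heading 0 -> 180
FD 8: (0,0) -> (-8,0) [heading=180, draw]
FD 6: (-8,0) -> (-14,0) [heading=180, draw]
RT 135: heading 180 -> 45
REPEAT 5 [
  -- iteration 1/5 --
  FD 16: (-14,0) -> (-2.686,11.314) [heading=45, draw]
  FD 13: (-2.686,11.314) -> (6.506,20.506) [heading=45, draw]
  FD 7: (6.506,20.506) -> (11.456,25.456) [heading=45, draw]
  -- iteration 2/5 --
  FD 16: (11.456,25.456) -> (22.77,36.77) [heading=45, draw]
  FD 13: (22.77,36.77) -> (31.962,45.962) [heading=45, draw]
  FD 7: (31.962,45.962) -> (36.912,50.912) [heading=45, draw]
  -- iteration 3/5 --
  FD 16: (36.912,50.912) -> (48.225,62.225) [heading=45, draw]
  FD 13: (48.225,62.225) -> (57.418,71.418) [heading=45, draw]
  FD 7: (57.418,71.418) -> (62.368,76.368) [heading=45, draw]
  -- iteration 4/5 --
  FD 16: (62.368,76.368) -> (73.681,87.681) [heading=45, draw]
  FD 13: (73.681,87.681) -> (82.874,96.874) [heading=45, draw]
  FD 7: (82.874,96.874) -> (87.823,101.823) [heading=45, draw]
  -- iteration 5/5 --
  FD 16: (87.823,101.823) -> (99.137,113.137) [heading=45, draw]
  FD 13: (99.137,113.137) -> (108.329,122.329) [heading=45, draw]
  FD 7: (108.329,122.329) -> (113.279,127.279) [heading=45, draw]
]
PU: pen up
RT 90: heading 45 -> 315
FD 13: (113.279,127.279) -> (122.472,118.087) [heading=315, move]
RT 180: heading 315 -> 135
Final: pos=(122.472,118.087), heading=135, 17 segment(s) drawn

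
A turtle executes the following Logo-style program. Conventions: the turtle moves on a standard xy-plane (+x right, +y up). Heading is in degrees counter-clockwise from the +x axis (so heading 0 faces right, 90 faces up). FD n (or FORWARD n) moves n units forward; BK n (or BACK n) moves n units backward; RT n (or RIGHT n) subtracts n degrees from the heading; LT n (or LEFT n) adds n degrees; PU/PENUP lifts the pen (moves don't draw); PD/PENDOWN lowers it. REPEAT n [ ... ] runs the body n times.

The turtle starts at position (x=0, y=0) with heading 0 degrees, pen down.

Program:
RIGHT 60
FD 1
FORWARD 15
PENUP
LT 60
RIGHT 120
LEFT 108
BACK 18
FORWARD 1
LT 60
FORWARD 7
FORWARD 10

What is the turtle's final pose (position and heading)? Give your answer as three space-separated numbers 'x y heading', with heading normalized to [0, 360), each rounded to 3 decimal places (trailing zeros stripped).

Executing turtle program step by step:
Start: pos=(0,0), heading=0, pen down
RT 60: heading 0 -> 300
FD 1: (0,0) -> (0.5,-0.866) [heading=300, draw]
FD 15: (0.5,-0.866) -> (8,-13.856) [heading=300, draw]
PU: pen up
LT 60: heading 300 -> 0
RT 120: heading 0 -> 240
LT 108: heading 240 -> 348
BK 18: (8,-13.856) -> (-9.607,-10.114) [heading=348, move]
FD 1: (-9.607,-10.114) -> (-8.629,-10.322) [heading=348, move]
LT 60: heading 348 -> 48
FD 7: (-8.629,-10.322) -> (-3.945,-5.12) [heading=48, move]
FD 10: (-3.945,-5.12) -> (2.747,2.312) [heading=48, move]
Final: pos=(2.747,2.312), heading=48, 2 segment(s) drawn

Answer: 2.747 2.312 48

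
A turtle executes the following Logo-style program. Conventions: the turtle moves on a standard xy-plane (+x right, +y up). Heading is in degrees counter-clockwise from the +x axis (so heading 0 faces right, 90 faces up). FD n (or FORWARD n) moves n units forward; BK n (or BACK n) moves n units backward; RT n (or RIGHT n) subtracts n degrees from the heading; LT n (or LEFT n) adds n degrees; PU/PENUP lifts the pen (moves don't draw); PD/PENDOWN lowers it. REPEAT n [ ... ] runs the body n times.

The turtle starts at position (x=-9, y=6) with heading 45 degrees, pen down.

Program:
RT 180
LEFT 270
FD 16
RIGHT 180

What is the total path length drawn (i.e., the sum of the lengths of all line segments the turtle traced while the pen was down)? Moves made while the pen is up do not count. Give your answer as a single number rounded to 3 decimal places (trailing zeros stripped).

Executing turtle program step by step:
Start: pos=(-9,6), heading=45, pen down
RT 180: heading 45 -> 225
LT 270: heading 225 -> 135
FD 16: (-9,6) -> (-20.314,17.314) [heading=135, draw]
RT 180: heading 135 -> 315
Final: pos=(-20.314,17.314), heading=315, 1 segment(s) drawn

Segment lengths:
  seg 1: (-9,6) -> (-20.314,17.314), length = 16
Total = 16

Answer: 16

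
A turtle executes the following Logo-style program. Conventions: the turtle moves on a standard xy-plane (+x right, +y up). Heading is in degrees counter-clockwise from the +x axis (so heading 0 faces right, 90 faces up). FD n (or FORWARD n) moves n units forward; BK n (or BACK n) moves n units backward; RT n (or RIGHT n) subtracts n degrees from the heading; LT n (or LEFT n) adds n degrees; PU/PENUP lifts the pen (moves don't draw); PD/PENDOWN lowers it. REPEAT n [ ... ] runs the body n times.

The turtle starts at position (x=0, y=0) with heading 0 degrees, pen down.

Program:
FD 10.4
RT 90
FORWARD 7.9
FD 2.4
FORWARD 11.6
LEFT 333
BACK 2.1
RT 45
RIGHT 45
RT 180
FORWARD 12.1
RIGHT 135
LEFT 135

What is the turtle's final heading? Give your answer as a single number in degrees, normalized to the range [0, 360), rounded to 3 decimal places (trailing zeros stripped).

Executing turtle program step by step:
Start: pos=(0,0), heading=0, pen down
FD 10.4: (0,0) -> (10.4,0) [heading=0, draw]
RT 90: heading 0 -> 270
FD 7.9: (10.4,0) -> (10.4,-7.9) [heading=270, draw]
FD 2.4: (10.4,-7.9) -> (10.4,-10.3) [heading=270, draw]
FD 11.6: (10.4,-10.3) -> (10.4,-21.9) [heading=270, draw]
LT 333: heading 270 -> 243
BK 2.1: (10.4,-21.9) -> (11.353,-20.029) [heading=243, draw]
RT 45: heading 243 -> 198
RT 45: heading 198 -> 153
RT 180: heading 153 -> 333
FD 12.1: (11.353,-20.029) -> (22.135,-25.522) [heading=333, draw]
RT 135: heading 333 -> 198
LT 135: heading 198 -> 333
Final: pos=(22.135,-25.522), heading=333, 6 segment(s) drawn

Answer: 333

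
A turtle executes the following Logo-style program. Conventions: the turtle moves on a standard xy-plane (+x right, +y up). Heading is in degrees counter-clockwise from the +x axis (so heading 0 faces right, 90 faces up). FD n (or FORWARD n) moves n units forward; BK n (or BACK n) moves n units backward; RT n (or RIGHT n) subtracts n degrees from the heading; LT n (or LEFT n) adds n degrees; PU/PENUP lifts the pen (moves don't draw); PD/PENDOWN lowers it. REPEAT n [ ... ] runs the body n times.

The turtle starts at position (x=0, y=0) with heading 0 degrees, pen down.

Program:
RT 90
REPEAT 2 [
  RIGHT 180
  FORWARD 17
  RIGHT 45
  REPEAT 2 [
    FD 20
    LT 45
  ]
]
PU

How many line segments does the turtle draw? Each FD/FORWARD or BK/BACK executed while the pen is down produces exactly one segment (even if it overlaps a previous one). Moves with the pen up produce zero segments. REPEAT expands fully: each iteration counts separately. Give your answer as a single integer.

Executing turtle program step by step:
Start: pos=(0,0), heading=0, pen down
RT 90: heading 0 -> 270
REPEAT 2 [
  -- iteration 1/2 --
  RT 180: heading 270 -> 90
  FD 17: (0,0) -> (0,17) [heading=90, draw]
  RT 45: heading 90 -> 45
  REPEAT 2 [
    -- iteration 1/2 --
    FD 20: (0,17) -> (14.142,31.142) [heading=45, draw]
    LT 45: heading 45 -> 90
    -- iteration 2/2 --
    FD 20: (14.142,31.142) -> (14.142,51.142) [heading=90, draw]
    LT 45: heading 90 -> 135
  ]
  -- iteration 2/2 --
  RT 180: heading 135 -> 315
  FD 17: (14.142,51.142) -> (26.163,39.121) [heading=315, draw]
  RT 45: heading 315 -> 270
  REPEAT 2 [
    -- iteration 1/2 --
    FD 20: (26.163,39.121) -> (26.163,19.121) [heading=270, draw]
    LT 45: heading 270 -> 315
    -- iteration 2/2 --
    FD 20: (26.163,19.121) -> (40.305,4.979) [heading=315, draw]
    LT 45: heading 315 -> 0
  ]
]
PU: pen up
Final: pos=(40.305,4.979), heading=0, 6 segment(s) drawn
Segments drawn: 6

Answer: 6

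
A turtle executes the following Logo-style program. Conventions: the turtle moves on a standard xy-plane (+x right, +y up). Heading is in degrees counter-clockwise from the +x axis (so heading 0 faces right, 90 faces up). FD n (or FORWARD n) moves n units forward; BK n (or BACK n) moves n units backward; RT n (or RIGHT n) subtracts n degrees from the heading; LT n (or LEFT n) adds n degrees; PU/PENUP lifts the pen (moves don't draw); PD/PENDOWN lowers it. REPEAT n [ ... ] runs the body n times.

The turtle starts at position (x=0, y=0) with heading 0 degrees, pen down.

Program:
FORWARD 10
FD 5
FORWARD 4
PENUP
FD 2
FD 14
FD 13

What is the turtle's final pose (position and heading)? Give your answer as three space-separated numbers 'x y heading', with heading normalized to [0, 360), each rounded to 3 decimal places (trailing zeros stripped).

Answer: 48 0 0

Derivation:
Executing turtle program step by step:
Start: pos=(0,0), heading=0, pen down
FD 10: (0,0) -> (10,0) [heading=0, draw]
FD 5: (10,0) -> (15,0) [heading=0, draw]
FD 4: (15,0) -> (19,0) [heading=0, draw]
PU: pen up
FD 2: (19,0) -> (21,0) [heading=0, move]
FD 14: (21,0) -> (35,0) [heading=0, move]
FD 13: (35,0) -> (48,0) [heading=0, move]
Final: pos=(48,0), heading=0, 3 segment(s) drawn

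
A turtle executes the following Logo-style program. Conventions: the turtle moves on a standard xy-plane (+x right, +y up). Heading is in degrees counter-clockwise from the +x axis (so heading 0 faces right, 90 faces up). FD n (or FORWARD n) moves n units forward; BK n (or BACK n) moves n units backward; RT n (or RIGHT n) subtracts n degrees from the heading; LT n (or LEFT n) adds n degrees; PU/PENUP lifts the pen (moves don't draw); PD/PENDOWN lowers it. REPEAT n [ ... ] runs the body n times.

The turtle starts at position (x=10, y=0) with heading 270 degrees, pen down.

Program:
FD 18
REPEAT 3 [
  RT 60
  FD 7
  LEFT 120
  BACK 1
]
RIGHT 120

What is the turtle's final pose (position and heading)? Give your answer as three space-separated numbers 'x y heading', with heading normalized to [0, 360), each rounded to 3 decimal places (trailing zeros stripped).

Answer: 8.268 -33 330

Derivation:
Executing turtle program step by step:
Start: pos=(10,0), heading=270, pen down
FD 18: (10,0) -> (10,-18) [heading=270, draw]
REPEAT 3 [
  -- iteration 1/3 --
  RT 60: heading 270 -> 210
  FD 7: (10,-18) -> (3.938,-21.5) [heading=210, draw]
  LT 120: heading 210 -> 330
  BK 1: (3.938,-21.5) -> (3.072,-21) [heading=330, draw]
  -- iteration 2/3 --
  RT 60: heading 330 -> 270
  FD 7: (3.072,-21) -> (3.072,-28) [heading=270, draw]
  LT 120: heading 270 -> 30
  BK 1: (3.072,-28) -> (2.206,-28.5) [heading=30, draw]
  -- iteration 3/3 --
  RT 60: heading 30 -> 330
  FD 7: (2.206,-28.5) -> (8.268,-32) [heading=330, draw]
  LT 120: heading 330 -> 90
  BK 1: (8.268,-32) -> (8.268,-33) [heading=90, draw]
]
RT 120: heading 90 -> 330
Final: pos=(8.268,-33), heading=330, 7 segment(s) drawn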